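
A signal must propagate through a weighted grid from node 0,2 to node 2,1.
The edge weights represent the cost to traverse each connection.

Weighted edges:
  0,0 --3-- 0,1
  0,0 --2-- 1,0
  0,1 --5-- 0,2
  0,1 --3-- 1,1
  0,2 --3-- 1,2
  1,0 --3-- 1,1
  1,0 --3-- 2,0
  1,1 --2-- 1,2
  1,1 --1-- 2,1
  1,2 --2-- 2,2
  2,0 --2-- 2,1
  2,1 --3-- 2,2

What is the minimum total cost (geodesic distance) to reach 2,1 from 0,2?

Shortest path: 0,2 → 1,2 → 1,1 → 2,1, total weight = 6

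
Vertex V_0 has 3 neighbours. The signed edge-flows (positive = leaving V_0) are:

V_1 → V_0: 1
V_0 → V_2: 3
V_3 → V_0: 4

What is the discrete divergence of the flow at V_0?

Divergence = sum of outgoing flows = (-1) + 3 + (-4) = -2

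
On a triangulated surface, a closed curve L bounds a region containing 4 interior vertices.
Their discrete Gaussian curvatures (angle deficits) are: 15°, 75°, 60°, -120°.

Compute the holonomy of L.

Holonomy = total enclosed curvature = 15° + 75° + 60° + (-120°) = 30°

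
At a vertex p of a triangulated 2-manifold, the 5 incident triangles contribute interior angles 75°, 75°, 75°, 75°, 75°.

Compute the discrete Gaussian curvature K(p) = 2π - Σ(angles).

Sum of angles = 375°. K = 360° - 375° = -15° = -π/12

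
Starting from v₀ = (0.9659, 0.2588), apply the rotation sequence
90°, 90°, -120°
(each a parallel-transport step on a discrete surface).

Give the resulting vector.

Total rotation: 90° + 90° + (-120°) = 60°. Final vector: (0.2588, 0.9659)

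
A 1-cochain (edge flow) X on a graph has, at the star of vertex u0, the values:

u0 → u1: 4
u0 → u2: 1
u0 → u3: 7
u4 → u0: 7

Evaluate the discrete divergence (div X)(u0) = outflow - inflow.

Divergence = sum of outgoing flows = 4 + 1 + 7 + (-7) = 5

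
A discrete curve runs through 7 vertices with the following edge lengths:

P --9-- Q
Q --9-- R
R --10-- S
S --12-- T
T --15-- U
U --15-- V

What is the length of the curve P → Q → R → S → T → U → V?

Arc length = 9 + 9 + 10 + 12 + 15 + 15 = 70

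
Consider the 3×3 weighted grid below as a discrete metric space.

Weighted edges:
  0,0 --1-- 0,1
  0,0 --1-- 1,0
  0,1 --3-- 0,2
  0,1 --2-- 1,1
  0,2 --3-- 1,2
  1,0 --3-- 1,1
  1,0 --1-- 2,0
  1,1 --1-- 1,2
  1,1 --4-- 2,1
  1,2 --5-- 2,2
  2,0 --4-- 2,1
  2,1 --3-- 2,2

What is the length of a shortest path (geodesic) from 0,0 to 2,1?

Shortest path: 0,0 → 1,0 → 2,0 → 2,1, total weight = 6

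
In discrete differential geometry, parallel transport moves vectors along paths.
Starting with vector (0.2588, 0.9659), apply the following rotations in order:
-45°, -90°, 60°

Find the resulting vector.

Total rotation: (-45°) + (-90°) + 60° = -75°. Final vector: (1, 0)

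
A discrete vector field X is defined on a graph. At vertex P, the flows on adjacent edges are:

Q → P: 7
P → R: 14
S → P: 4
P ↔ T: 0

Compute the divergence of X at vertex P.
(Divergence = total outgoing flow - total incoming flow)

Divergence = sum of outgoing flows = (-7) + 14 + (-4) + 0 = 3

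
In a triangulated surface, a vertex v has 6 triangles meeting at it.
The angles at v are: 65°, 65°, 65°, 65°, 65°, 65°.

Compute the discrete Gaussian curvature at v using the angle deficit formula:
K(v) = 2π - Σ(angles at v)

Sum of angles = 390°. K = 360° - 390° = -30° = -π/6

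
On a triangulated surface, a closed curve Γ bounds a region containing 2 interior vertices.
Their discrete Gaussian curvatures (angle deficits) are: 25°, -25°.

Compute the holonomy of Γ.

Holonomy = total enclosed curvature = 25° + (-25°) = 0°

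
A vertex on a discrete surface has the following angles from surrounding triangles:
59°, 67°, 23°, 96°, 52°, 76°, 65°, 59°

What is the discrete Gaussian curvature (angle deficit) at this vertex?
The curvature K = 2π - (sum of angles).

Sum of angles = 497°. K = 360° - 497° = -137° = -137π/180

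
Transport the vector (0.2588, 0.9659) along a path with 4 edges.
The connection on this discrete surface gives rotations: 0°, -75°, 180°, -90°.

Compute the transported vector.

Total rotation: 0° + (-75°) + 180° + (-90°) = 15°. Final vector: (0, 1)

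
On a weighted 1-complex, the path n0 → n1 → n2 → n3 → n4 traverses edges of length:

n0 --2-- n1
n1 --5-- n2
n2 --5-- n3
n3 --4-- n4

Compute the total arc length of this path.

Arc length = 2 + 5 + 5 + 4 = 16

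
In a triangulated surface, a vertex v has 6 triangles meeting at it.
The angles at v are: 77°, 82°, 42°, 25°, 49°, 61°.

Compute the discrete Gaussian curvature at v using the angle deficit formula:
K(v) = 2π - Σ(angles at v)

Sum of angles = 336°. K = 360° - 336° = 24° = 2π/15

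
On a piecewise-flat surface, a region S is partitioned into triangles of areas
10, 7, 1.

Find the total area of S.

10 + 7 + 1 = 18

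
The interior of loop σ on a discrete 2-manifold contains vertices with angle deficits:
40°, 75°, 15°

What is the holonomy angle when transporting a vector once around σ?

Holonomy = total enclosed curvature = 40° + 75° + 15° = 130°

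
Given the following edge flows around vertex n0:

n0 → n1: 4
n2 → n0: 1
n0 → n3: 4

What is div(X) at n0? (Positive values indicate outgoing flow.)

Divergence = sum of outgoing flows = 4 + (-1) + 4 = 7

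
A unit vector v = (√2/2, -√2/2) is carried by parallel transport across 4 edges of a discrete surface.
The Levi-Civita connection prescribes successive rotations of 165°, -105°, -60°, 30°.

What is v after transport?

Total rotation: 165° + (-105°) + (-60°) + 30° = 30°. Final vector: (0.9659, -0.2588)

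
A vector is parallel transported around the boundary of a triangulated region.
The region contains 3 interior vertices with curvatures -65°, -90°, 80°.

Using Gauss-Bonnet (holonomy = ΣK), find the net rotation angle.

Holonomy = total enclosed curvature = (-65°) + (-90°) + 80° = -75°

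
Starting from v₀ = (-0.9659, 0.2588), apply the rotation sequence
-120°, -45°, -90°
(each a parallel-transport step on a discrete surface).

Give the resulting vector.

Total rotation: (-120°) + (-45°) + (-90°) = -255° ≡ 105° (mod 360°). Final vector: (0, -1)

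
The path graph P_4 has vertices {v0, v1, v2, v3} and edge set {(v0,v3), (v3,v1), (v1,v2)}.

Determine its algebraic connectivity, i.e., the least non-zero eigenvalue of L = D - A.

The path graph P_n has Laplacian eigenvalues λ_k = 2 − 2cos(kπ/n), k = 0, 1, …, n−1. Here n = 4:
k=0: 2 − 2cos(0) = 0.0; k=1: 2 − 2cos(π/4) = 0.5858; k=2: 2 − 2cos(π/2) = 2.0; k=3: 2 − 2cos(3π/4) = 3.4142.
Laplacian eigenvalues: [0.0, 0.5858, 2.0, 3.4142]. Algebraic connectivity (smallest non-zero eigenvalue) = 0.5858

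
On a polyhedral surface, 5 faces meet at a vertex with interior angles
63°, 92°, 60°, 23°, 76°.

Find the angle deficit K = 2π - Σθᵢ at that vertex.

Sum of angles = 314°. K = 360° - 314° = 46° = 23π/90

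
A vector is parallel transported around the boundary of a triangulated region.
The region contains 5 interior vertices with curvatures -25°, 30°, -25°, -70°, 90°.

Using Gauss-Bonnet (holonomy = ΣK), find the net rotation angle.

Holonomy = total enclosed curvature = (-25°) + 30° + (-25°) + (-70°) + 90° = 0°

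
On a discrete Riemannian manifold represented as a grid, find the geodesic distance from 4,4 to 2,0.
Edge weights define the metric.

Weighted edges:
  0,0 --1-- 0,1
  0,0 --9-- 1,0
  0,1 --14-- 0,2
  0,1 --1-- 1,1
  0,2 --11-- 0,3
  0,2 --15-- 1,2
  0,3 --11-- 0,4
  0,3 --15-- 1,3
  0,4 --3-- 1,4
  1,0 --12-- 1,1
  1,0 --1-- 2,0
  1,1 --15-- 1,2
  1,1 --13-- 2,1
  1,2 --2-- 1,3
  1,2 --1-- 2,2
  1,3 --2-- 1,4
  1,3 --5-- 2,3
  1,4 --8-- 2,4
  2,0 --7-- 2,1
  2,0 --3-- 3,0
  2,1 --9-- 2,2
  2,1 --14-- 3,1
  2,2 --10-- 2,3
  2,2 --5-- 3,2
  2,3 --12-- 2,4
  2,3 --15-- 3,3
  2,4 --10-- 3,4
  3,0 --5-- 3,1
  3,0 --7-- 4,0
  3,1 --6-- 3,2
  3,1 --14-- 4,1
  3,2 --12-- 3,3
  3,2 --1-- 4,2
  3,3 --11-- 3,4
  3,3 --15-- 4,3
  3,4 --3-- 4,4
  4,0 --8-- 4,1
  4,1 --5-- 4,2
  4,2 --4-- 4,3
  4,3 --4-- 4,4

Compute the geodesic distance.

Shortest path: 4,4 → 4,3 → 4,2 → 3,2 → 3,1 → 3,0 → 2,0, total weight = 23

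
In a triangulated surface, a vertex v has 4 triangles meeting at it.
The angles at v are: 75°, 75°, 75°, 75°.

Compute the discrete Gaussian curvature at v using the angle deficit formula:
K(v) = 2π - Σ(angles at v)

Sum of angles = 300°. K = 360° - 300° = 60° = π/3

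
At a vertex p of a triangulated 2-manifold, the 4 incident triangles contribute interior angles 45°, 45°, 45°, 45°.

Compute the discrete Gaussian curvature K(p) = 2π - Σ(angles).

Sum of angles = 180°. K = 360° - 180° = 180° = π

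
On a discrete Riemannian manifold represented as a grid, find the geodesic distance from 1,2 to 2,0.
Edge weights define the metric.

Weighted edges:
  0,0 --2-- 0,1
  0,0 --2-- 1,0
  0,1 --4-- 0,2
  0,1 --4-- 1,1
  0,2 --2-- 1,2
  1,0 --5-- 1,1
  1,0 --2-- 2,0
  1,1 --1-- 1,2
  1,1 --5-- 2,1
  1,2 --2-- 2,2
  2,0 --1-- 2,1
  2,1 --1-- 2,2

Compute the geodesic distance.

Shortest path: 1,2 → 2,2 → 2,1 → 2,0, total weight = 4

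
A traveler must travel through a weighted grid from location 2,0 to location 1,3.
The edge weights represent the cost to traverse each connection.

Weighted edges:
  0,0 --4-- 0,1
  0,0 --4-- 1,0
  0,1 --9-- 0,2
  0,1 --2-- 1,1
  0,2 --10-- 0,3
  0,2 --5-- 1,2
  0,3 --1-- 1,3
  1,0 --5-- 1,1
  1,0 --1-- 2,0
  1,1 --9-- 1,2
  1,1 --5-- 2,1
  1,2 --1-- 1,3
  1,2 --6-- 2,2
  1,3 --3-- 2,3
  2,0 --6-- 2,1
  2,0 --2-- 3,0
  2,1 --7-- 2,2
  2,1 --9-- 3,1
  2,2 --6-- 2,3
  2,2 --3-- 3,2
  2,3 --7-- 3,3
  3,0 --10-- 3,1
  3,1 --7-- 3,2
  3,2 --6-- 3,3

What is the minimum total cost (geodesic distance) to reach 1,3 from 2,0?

Shortest path: 2,0 → 1,0 → 1,1 → 1,2 → 1,3, total weight = 16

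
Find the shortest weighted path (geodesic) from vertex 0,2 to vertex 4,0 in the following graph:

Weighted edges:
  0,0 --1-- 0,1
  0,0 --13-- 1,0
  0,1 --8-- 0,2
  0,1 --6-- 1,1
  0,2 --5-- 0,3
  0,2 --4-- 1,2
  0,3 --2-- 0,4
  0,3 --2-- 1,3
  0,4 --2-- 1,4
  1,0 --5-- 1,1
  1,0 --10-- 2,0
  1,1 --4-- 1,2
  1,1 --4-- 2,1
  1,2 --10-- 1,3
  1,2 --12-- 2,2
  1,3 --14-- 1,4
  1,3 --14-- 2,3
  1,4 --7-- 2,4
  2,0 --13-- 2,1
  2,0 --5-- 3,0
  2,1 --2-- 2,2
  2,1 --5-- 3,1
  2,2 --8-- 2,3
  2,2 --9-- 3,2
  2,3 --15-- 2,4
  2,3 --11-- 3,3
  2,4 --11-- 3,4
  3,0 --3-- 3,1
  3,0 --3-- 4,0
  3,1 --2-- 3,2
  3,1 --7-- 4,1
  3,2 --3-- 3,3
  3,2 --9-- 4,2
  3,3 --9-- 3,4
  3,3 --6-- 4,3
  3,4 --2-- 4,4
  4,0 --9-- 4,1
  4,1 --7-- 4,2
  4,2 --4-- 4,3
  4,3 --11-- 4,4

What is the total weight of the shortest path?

Shortest path: 0,2 → 1,2 → 1,1 → 2,1 → 3,1 → 3,0 → 4,0, total weight = 23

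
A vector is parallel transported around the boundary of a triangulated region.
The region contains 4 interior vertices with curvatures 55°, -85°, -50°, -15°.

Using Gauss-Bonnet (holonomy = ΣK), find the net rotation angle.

Holonomy = total enclosed curvature = 55° + (-85°) + (-50°) + (-15°) = -95°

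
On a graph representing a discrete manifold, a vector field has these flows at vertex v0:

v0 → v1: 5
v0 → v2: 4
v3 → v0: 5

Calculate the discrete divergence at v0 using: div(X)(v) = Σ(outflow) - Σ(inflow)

Divergence = sum of outgoing flows = 5 + 4 + (-5) = 4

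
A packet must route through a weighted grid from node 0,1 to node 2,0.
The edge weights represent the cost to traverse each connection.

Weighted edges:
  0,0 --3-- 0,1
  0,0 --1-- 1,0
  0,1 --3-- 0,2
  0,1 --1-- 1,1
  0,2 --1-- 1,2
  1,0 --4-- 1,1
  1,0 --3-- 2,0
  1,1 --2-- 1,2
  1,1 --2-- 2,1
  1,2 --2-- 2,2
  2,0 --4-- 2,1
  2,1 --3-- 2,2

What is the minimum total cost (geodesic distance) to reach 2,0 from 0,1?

Shortest path: 0,1 → 1,1 → 2,1 → 2,0, total weight = 7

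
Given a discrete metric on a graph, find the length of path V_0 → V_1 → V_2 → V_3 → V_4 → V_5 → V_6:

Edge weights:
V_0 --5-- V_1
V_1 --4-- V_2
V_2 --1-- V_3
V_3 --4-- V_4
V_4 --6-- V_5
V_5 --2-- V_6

Arc length = 5 + 4 + 1 + 4 + 6 + 2 = 22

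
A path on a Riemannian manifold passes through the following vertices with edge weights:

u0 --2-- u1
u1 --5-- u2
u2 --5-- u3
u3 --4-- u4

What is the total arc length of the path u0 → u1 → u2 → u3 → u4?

Arc length = 2 + 5 + 5 + 4 = 16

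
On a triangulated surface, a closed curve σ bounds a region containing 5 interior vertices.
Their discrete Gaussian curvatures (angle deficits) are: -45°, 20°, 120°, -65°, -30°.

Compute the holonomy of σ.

Holonomy = total enclosed curvature = (-45°) + 20° + 120° + (-65°) + (-30°) = 0°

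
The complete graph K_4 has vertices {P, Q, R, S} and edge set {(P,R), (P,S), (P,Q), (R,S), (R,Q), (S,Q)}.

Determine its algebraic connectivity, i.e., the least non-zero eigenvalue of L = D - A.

For the complete graph K_n, L = nI − J (J = all-ones matrix). J has eigenvalues n (once, eigenvector 𝟙) and 0 (multiplicity n−1), so L has eigenvalues 0 (once) and n (multiplicity n−1). Here n = 4: eigenvalue 0 once and 4 with multiplicity 3.
Laplacian eigenvalues: [0.0, 4.0, 4.0, 4.0]. Algebraic connectivity (smallest non-zero eigenvalue) = 4.0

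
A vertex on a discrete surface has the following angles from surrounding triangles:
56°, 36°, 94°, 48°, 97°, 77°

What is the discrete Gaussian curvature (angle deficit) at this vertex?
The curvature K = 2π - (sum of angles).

Sum of angles = 408°. K = 360° - 408° = -48° = -4π/15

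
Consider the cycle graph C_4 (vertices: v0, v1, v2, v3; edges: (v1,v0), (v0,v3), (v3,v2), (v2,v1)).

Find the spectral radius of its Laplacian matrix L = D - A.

The cycle graph C_n has Laplacian eigenvalues λ_k = 2 − 2cos(2πk/n), k = 0, 1, …, n−1. Here n = 4:
k=0: 2 − 2cos(0) = 0.0; k=1: 2 − 2cos(π/2) = 2.0; k=2: 2 − 2cos(π) = 4.0; k=3: 2 − 2cos(3π/2) = 2.0.
Laplacian eigenvalues: [0.0, 2.0, 2.0, 4.0]. Largest eigenvalue (spectral radius) = 4.0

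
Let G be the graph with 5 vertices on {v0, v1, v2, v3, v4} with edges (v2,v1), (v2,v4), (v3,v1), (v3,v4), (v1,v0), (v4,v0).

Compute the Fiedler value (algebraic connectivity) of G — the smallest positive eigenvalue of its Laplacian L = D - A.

Degrees: deg(v0) = 2, deg(v1) = 3, deg(v2) = 2, deg(v3) = 2, deg(v4) = 3.
L = D − A with rows/columns ordered (v0, v1, v2, v3, v4):
  [ 2, -1,  0,  0, -1]
  [-1,  3, -1, -1,  0]
  [ 0, -1,  2,  0, -1]
  [ 0, -1,  0,  2, -1]
  [-1,  0, -1, -1,  3]
Characteristic polynomial: det(λI − L) = λ(λ − 2)²(λ − 3)(λ − 5).
Roots: λ = 0; (λ − 2) = 0 ⇒ λ = 2 (multiplicity 2); (λ − 3) = 0 ⇒ λ = 3; (λ − 5) = 0 ⇒ λ = 5.
(Check: the roots sum (with multiplicity) to 12, matching trace L = Σdeg = 2·6 = 12.)
Laplacian eigenvalues: [0.0, 2.0, 2.0, 3.0, 5.0]. Algebraic connectivity (smallest non-zero eigenvalue) = 2.0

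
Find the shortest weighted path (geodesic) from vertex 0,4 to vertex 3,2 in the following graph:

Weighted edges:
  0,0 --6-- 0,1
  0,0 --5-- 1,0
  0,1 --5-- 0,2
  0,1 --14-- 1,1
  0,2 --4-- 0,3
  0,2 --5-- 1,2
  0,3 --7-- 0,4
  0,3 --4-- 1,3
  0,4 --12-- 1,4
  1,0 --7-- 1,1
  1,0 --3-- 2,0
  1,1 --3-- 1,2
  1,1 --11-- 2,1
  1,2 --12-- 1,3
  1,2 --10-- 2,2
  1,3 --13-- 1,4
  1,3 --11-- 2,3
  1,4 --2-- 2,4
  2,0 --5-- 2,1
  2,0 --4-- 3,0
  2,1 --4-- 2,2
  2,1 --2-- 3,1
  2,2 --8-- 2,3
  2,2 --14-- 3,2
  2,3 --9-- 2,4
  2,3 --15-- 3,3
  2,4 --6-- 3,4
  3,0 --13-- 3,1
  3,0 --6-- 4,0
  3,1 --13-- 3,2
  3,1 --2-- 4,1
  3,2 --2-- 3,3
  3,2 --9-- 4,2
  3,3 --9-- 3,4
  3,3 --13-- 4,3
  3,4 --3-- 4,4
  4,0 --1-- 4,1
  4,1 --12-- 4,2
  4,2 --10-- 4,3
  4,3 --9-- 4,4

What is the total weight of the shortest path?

Shortest path: 0,4 → 1,4 → 2,4 → 3,4 → 3,3 → 3,2, total weight = 31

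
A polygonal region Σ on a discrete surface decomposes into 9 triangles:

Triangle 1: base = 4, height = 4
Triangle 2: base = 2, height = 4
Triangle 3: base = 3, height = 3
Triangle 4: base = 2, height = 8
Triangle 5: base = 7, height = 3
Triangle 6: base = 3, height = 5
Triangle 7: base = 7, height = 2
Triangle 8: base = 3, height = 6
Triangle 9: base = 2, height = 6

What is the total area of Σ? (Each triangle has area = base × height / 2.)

(1/2)×4×4 + (1/2)×2×4 + (1/2)×3×3 + (1/2)×2×8 + (1/2)×7×3 + (1/2)×3×5 + (1/2)×7×2 + (1/2)×3×6 + (1/2)×2×6 = 64.5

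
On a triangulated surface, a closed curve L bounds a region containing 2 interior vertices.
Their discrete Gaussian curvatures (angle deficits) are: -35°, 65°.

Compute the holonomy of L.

Holonomy = total enclosed curvature = (-35°) + 65° = 30°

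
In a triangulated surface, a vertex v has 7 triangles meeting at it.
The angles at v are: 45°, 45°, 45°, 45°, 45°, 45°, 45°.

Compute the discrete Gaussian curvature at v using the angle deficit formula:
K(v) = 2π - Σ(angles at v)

Sum of angles = 315°. K = 360° - 315° = 45°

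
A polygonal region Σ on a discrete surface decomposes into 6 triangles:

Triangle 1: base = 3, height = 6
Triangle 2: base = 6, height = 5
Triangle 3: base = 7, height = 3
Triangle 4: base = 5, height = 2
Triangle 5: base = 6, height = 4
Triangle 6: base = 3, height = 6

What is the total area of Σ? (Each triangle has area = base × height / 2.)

(1/2)×3×6 + (1/2)×6×5 + (1/2)×7×3 + (1/2)×5×2 + (1/2)×6×4 + (1/2)×3×6 = 60.5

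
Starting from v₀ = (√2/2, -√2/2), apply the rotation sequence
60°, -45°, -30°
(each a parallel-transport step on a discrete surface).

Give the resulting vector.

Total rotation: 60° + (-45°) + (-30°) = -15°. Final vector: (0.5000, -0.8660)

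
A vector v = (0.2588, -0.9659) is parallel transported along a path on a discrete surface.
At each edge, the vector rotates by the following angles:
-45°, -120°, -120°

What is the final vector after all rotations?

Total rotation: (-45°) + (-120°) + (-120°) = -285° ≡ 75° (mod 360°). Final vector: (1, 0)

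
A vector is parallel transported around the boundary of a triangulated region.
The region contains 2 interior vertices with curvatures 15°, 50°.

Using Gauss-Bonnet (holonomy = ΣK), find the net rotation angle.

Holonomy = total enclosed curvature = 15° + 50° = 65°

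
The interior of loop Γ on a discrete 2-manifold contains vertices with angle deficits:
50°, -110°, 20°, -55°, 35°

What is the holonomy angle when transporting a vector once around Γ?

Holonomy = total enclosed curvature = 50° + (-110°) + 20° + (-55°) + 35° = -60°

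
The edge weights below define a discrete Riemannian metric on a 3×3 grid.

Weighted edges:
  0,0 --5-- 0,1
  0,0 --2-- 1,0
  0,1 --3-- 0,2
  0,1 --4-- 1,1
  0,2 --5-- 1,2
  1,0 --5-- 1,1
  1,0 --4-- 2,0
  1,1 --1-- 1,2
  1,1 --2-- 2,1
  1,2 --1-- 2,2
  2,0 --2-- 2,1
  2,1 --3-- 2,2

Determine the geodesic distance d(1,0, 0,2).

Shortest path: 1,0 → 0,0 → 0,1 → 0,2, total weight = 10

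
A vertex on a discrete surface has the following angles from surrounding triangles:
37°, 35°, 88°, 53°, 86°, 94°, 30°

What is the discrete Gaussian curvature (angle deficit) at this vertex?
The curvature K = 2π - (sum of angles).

Sum of angles = 423°. K = 360° - 423° = -63° = -7π/20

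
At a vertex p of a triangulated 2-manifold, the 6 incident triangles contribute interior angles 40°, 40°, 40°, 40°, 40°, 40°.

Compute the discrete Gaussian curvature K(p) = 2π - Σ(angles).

Sum of angles = 240°. K = 360° - 240° = 120°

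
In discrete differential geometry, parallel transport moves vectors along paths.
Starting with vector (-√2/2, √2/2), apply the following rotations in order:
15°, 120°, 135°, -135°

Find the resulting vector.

Total rotation: 15° + 120° + 135° + (-135°) = 135°. Final vector: (0, -1)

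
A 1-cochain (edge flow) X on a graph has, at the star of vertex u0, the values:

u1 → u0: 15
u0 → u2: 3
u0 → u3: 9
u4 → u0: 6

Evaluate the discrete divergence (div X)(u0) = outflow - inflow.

Divergence = sum of outgoing flows = (-15) + 3 + 9 + (-6) = -9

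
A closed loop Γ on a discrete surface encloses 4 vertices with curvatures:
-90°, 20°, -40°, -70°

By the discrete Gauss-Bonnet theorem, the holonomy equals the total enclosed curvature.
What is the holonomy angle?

Holonomy = total enclosed curvature = (-90°) + 20° + (-40°) + (-70°) = -180°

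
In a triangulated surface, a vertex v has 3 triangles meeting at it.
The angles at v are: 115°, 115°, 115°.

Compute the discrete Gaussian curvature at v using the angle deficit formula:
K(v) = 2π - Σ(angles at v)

Sum of angles = 345°. K = 360° - 345° = 15°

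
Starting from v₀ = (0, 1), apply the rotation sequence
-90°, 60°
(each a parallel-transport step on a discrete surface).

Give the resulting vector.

Total rotation: (-90°) + 60° = -30°. Final vector: (0.5000, 0.8660)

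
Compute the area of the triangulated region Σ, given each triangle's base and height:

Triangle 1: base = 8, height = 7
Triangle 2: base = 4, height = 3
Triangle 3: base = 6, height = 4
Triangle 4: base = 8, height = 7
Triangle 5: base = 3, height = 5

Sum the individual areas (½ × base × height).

(1/2)×8×7 + (1/2)×4×3 + (1/2)×6×4 + (1/2)×8×7 + (1/2)×3×5 = 81.5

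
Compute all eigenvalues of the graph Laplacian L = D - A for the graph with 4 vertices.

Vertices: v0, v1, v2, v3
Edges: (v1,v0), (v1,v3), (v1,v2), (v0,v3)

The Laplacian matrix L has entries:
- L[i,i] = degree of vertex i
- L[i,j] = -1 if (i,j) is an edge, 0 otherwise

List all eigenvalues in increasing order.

Degrees: deg(v0) = 2, deg(v1) = 3, deg(v2) = 1, deg(v3) = 2.
L = D − A with rows/columns ordered (v0, v1, v2, v3):
  [ 2, -1,  0, -1]
  [-1,  3, -1, -1]
  [ 0, -1,  1,  0]
  [-1, -1,  0,  2]
Characteristic polynomial: det(λI − L) = λ(λ − 1)(λ − 3)(λ − 4).
Roots: λ = 0; (λ − 1) = 0 ⇒ λ = 1; (λ − 3) = 0 ⇒ λ = 3; (λ − 4) = 0 ⇒ λ = 4.
(Check: the roots sum (with multiplicity) to 8, matching trace L = Σdeg = 2·4 = 8.)
Laplacian eigenvalues (increasing order): [0.0, 1.0, 3.0, 4.0]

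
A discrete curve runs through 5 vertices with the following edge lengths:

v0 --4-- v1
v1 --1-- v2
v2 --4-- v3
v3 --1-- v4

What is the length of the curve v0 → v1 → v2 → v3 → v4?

Arc length = 4 + 1 + 4 + 1 = 10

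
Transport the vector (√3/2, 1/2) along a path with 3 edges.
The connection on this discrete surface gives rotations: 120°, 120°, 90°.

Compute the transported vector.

Total rotation: 120° + 120° + 90° = 330° ≡ -30° (mod 360°). Final vector: (1, 0)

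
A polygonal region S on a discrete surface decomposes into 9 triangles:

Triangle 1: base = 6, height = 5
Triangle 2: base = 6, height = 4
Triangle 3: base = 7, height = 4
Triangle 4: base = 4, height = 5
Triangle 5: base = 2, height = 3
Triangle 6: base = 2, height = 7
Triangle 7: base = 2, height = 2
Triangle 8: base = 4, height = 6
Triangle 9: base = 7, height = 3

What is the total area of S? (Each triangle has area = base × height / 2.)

(1/2)×6×5 + (1/2)×6×4 + (1/2)×7×4 + (1/2)×4×5 + (1/2)×2×3 + (1/2)×2×7 + (1/2)×2×2 + (1/2)×4×6 + (1/2)×7×3 = 85.5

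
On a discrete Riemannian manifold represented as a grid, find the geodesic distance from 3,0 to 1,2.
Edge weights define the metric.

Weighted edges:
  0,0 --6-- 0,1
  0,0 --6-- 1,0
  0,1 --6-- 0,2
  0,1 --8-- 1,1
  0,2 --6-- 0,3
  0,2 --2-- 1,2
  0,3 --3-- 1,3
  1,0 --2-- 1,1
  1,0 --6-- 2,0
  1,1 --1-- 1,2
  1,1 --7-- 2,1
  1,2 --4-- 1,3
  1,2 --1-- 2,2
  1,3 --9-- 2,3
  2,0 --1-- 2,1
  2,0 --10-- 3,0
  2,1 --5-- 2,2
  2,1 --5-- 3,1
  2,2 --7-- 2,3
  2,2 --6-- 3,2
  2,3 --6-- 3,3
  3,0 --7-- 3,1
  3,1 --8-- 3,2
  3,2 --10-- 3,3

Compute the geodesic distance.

Shortest path: 3,0 → 2,0 → 2,1 → 2,2 → 1,2, total weight = 17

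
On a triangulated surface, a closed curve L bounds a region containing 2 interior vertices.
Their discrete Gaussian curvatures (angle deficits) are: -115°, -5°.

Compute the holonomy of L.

Holonomy = total enclosed curvature = (-115°) + (-5°) = -120°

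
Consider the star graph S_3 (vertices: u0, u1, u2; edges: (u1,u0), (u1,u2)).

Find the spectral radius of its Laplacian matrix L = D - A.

The star S_3 is the complete bipartite graph K_{1,2} (one hub of degree 2, 2 leaves of degree 1). The Laplacian spectrum of K_{p,q} is 0, p (multiplicity q−1), q (multiplicity p−1), p+q. With p = 1, q = 2: 0 once, 1 with multiplicity 1, and 3 once. (Check: trace L = sum of degrees = 4 = 1·1 + 3.)
Laplacian eigenvalues: [0.0, 1.0, 3.0]. Largest eigenvalue (spectral radius) = 3.0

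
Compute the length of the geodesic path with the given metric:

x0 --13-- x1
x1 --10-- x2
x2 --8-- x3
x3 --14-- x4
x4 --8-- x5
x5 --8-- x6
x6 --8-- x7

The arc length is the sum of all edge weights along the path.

Arc length = 13 + 10 + 8 + 14 + 8 + 8 + 8 = 69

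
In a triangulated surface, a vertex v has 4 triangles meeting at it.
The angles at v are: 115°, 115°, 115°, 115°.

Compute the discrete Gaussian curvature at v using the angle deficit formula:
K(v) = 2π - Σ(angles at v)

Sum of angles = 460°. K = 360° - 460° = -100°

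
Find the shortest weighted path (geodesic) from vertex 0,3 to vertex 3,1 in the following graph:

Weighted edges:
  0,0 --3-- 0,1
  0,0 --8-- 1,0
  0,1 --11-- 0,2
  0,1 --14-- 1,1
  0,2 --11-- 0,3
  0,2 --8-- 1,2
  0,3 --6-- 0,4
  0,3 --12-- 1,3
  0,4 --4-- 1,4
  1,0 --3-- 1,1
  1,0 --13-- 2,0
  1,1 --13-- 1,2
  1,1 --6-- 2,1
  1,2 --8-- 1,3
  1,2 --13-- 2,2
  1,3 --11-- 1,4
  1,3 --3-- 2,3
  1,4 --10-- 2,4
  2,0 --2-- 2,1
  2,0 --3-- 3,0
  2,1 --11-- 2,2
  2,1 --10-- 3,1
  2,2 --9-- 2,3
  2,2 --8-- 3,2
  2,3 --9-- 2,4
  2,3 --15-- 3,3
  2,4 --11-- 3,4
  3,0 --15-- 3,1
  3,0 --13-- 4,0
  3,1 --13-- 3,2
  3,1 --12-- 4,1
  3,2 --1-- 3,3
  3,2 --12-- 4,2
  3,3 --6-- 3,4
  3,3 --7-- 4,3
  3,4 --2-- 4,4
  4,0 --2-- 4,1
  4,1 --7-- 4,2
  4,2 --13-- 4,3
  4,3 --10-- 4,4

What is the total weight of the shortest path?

Shortest path: 0,3 → 1,3 → 2,3 → 3,3 → 3,2 → 3,1, total weight = 44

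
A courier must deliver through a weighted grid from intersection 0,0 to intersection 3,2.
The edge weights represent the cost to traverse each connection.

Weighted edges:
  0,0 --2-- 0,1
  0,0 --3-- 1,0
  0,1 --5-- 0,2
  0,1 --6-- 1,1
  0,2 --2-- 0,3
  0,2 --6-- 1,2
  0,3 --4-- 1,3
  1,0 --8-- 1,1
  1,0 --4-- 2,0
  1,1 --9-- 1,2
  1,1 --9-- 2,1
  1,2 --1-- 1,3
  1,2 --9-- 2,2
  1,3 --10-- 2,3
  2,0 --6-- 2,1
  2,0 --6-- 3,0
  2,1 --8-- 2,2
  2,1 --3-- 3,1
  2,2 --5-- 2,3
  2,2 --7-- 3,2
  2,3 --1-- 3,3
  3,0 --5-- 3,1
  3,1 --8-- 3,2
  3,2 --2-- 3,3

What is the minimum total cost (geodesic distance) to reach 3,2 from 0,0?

Shortest path: 0,0 → 1,0 → 2,0 → 2,1 → 3,1 → 3,2, total weight = 24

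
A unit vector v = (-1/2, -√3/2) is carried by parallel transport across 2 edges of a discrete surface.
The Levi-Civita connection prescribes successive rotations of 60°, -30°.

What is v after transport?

Total rotation: 60° + (-30°) = 30°. Final vector: (0, -1)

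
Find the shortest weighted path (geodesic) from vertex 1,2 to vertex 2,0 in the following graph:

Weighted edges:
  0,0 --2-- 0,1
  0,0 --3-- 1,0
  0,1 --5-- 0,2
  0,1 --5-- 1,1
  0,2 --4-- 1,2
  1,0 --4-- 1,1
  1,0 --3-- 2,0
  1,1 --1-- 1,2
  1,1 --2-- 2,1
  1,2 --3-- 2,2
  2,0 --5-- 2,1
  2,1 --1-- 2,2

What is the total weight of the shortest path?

Shortest path: 1,2 → 1,1 → 2,1 → 2,0, total weight = 8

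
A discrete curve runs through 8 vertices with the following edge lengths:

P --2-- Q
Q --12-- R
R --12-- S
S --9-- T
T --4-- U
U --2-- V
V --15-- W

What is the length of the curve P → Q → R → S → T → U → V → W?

Arc length = 2 + 12 + 12 + 9 + 4 + 2 + 15 = 56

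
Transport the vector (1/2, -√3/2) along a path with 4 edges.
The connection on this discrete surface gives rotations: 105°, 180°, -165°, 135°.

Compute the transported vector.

Total rotation: 105° + 180° + (-165°) + 135° = 255° ≡ -105° (mod 360°). Final vector: (-0.9659, -0.2588)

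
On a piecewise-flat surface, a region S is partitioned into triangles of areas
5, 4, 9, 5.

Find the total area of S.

5 + 4 + 9 + 5 = 23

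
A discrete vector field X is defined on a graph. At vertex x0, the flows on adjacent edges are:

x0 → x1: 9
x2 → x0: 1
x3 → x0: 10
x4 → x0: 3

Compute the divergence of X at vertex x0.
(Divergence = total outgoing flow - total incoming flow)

Divergence = sum of outgoing flows = 9 + (-1) + (-10) + (-3) = -5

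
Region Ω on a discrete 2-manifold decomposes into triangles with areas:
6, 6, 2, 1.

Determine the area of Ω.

6 + 6 + 2 + 1 = 15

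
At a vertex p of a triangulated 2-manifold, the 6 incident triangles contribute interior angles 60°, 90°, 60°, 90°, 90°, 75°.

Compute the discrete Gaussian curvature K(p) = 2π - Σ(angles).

Sum of angles = 465°. K = 360° - 465° = -105° = -7π/12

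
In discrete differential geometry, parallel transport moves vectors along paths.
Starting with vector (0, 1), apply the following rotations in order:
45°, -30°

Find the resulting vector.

Total rotation: 45° + (-30°) = 15°. Final vector: (-0.2588, 0.9659)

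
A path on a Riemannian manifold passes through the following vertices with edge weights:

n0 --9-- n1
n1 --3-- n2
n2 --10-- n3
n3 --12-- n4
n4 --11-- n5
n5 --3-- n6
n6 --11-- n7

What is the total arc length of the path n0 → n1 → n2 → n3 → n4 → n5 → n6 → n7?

Arc length = 9 + 3 + 10 + 12 + 11 + 3 + 11 = 59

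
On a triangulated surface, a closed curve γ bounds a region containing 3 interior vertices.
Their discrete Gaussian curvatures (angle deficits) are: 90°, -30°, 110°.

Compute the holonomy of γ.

Holonomy = total enclosed curvature = 90° + (-30°) + 110° = 170°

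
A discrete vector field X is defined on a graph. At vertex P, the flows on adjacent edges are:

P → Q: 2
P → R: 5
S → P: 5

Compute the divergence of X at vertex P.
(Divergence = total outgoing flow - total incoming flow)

Divergence = sum of outgoing flows = 2 + 5 + (-5) = 2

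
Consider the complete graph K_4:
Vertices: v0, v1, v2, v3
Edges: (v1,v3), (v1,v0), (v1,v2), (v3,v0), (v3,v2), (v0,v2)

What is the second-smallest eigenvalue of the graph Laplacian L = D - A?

For the complete graph K_n, L = nI − J (J = all-ones matrix). J has eigenvalues n (once, eigenvector 𝟙) and 0 (multiplicity n−1), so L has eigenvalues 0 (once) and n (multiplicity n−1). Here n = 4: eigenvalue 0 once and 4 with multiplicity 3.
Laplacian eigenvalues: [0.0, 4.0, 4.0, 4.0]. Algebraic connectivity (smallest non-zero eigenvalue) = 4.0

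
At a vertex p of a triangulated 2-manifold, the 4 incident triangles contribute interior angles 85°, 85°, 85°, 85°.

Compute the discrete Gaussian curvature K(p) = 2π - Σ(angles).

Sum of angles = 340°. K = 360° - 340° = 20°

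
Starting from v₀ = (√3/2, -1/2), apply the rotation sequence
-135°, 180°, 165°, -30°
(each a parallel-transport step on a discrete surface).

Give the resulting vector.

Total rotation: (-135°) + 180° + 165° + (-30°) = 180°. Final vector: (-0.8660, 0.5000)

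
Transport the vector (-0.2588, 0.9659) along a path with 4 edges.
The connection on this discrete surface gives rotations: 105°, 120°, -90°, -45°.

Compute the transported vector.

Total rotation: 105° + 120° + (-90°) + (-45°) = 90°. Final vector: (-0.9659, -0.2588)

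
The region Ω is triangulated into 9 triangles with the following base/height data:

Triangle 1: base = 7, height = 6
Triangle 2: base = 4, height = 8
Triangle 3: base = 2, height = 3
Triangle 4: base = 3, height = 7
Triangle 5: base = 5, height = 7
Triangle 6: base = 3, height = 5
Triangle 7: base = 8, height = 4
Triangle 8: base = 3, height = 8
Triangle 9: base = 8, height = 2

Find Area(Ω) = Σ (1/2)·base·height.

(1/2)×7×6 + (1/2)×4×8 + (1/2)×2×3 + (1/2)×3×7 + (1/2)×5×7 + (1/2)×3×5 + (1/2)×8×4 + (1/2)×3×8 + (1/2)×8×2 = 111.5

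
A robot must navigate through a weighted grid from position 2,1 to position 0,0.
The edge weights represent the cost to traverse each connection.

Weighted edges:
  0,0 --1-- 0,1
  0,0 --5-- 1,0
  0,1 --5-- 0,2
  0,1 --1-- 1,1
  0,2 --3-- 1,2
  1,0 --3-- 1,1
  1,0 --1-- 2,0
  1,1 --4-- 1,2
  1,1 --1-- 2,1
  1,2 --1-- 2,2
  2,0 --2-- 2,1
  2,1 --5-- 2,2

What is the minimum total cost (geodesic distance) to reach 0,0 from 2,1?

Shortest path: 2,1 → 1,1 → 0,1 → 0,0, total weight = 3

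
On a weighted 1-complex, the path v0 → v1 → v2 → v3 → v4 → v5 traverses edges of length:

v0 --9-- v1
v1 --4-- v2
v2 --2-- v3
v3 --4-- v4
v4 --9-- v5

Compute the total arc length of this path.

Arc length = 9 + 4 + 2 + 4 + 9 = 28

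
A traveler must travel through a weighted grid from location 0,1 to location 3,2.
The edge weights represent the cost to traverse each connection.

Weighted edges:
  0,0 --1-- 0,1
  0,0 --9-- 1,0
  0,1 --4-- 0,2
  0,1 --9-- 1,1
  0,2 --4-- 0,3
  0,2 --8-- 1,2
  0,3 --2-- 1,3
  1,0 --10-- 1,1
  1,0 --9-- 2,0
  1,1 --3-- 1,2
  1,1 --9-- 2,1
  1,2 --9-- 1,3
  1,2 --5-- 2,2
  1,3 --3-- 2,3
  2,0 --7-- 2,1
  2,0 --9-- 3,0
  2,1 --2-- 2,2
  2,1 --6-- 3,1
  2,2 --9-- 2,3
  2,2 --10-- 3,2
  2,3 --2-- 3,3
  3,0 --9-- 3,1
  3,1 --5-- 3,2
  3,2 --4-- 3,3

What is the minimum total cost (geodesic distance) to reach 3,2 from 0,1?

Shortest path: 0,1 → 0,2 → 0,3 → 1,3 → 2,3 → 3,3 → 3,2, total weight = 19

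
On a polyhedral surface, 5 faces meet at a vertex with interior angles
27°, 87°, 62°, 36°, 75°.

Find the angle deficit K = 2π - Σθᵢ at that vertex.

Sum of angles = 287°. K = 360° - 287° = 73° = 73π/180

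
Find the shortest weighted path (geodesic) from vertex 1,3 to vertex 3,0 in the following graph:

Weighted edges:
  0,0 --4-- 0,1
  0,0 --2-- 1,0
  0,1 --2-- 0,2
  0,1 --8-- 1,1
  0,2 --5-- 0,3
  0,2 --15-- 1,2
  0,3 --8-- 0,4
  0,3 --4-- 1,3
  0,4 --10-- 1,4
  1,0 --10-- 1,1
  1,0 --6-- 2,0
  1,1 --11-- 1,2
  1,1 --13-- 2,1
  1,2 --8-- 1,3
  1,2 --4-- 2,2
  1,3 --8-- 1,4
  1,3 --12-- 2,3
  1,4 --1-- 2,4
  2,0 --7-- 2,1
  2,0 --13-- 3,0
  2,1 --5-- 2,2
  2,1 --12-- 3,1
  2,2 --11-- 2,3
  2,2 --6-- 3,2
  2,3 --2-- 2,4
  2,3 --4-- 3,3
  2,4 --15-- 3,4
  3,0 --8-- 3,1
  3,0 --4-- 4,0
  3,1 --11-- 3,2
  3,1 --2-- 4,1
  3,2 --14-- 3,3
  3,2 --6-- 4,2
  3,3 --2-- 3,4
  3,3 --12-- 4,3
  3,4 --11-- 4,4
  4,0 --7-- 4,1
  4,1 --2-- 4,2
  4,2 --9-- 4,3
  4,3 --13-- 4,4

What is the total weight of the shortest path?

Shortest path: 1,3 → 0,3 → 0,2 → 0,1 → 0,0 → 1,0 → 2,0 → 3,0, total weight = 36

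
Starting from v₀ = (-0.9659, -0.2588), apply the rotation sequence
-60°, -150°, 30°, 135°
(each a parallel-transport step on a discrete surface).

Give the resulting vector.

Total rotation: (-60°) + (-150°) + 30° + 135° = -45°. Final vector: (-0.8660, 0.5000)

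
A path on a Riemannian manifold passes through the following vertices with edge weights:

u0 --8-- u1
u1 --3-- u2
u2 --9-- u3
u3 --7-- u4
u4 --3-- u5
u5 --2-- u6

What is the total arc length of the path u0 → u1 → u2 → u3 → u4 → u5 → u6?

Arc length = 8 + 3 + 9 + 7 + 3 + 2 = 32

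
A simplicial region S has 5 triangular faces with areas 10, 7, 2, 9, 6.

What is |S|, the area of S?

10 + 7 + 2 + 9 + 6 = 34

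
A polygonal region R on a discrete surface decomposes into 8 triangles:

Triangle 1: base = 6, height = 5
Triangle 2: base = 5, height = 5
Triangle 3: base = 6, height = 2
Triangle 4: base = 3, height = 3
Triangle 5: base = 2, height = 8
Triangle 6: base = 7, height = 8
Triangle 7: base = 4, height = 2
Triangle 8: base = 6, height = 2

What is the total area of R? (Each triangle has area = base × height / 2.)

(1/2)×6×5 + (1/2)×5×5 + (1/2)×6×2 + (1/2)×3×3 + (1/2)×2×8 + (1/2)×7×8 + (1/2)×4×2 + (1/2)×6×2 = 84.0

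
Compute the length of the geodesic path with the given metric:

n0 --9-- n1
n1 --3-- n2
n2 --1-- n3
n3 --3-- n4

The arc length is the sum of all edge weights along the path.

Arc length = 9 + 3 + 1 + 3 = 16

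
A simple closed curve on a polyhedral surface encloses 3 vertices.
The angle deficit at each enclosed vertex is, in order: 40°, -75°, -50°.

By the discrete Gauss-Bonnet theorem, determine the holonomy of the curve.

Holonomy = total enclosed curvature = 40° + (-75°) + (-50°) = -85°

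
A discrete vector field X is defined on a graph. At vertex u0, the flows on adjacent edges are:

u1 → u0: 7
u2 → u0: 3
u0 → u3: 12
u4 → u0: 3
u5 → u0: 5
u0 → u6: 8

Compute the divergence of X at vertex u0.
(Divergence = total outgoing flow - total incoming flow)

Divergence = sum of outgoing flows = (-7) + (-3) + 12 + (-3) + (-5) + 8 = 2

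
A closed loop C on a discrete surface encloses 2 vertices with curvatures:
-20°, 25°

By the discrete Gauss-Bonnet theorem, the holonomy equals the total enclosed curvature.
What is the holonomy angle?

Holonomy = total enclosed curvature = (-20°) + 25° = 5°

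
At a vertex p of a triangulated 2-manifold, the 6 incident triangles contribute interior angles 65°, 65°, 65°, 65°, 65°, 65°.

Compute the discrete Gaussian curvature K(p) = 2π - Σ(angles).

Sum of angles = 390°. K = 360° - 390° = -30° = -π/6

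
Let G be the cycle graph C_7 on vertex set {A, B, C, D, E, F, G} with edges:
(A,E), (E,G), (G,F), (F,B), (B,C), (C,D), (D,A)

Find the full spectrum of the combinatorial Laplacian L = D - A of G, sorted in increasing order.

The cycle graph C_n has Laplacian eigenvalues λ_k = 2 − 2cos(2πk/n), k = 0, 1, …, n−1. Here n = 7:
k=0: 2 − 2cos(0) = 0.0; k=1: 2 − 2cos(2π/7) = 0.753; k=2: 2 − 2cos(4π/7) = 2.445; k=3: 2 − 2cos(6π/7) = 3.8019; k=4: 2 − 2cos(8π/7) = 3.8019; k=5: 2 − 2cos(10π/7) = 2.445; k=6: 2 − 2cos(12π/7) = 0.753.
Laplacian eigenvalues (increasing order): [0.0, 0.753, 0.753, 2.445, 2.445, 3.8019, 3.8019]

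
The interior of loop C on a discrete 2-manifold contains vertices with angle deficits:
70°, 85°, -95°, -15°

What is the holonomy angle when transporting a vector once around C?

Holonomy = total enclosed curvature = 70° + 85° + (-95°) + (-15°) = 45°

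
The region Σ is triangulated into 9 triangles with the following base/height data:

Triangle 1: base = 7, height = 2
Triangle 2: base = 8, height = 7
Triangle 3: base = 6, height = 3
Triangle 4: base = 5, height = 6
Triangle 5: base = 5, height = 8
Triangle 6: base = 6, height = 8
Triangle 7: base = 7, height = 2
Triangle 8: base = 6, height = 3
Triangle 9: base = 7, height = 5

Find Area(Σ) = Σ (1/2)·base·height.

(1/2)×7×2 + (1/2)×8×7 + (1/2)×6×3 + (1/2)×5×6 + (1/2)×5×8 + (1/2)×6×8 + (1/2)×7×2 + (1/2)×6×3 + (1/2)×7×5 = 136.5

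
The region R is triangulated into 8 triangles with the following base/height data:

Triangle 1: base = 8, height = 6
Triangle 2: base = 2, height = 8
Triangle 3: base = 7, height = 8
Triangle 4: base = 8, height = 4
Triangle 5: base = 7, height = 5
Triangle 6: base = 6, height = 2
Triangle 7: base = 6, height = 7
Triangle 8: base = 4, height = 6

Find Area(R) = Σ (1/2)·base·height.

(1/2)×8×6 + (1/2)×2×8 + (1/2)×7×8 + (1/2)×8×4 + (1/2)×7×5 + (1/2)×6×2 + (1/2)×6×7 + (1/2)×4×6 = 132.5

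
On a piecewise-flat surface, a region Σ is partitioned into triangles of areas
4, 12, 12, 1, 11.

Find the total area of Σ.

4 + 12 + 12 + 1 + 11 = 40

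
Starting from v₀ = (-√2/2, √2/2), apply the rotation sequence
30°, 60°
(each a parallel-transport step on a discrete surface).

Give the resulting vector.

Total rotation: 30° + 60° = 90°. Final vector: (-0.7071, -0.7071)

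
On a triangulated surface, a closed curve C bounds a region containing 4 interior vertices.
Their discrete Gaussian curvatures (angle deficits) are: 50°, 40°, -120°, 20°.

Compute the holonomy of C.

Holonomy = total enclosed curvature = 50° + 40° + (-120°) + 20° = -10°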